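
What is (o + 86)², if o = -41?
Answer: 2025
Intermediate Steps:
(o + 86)² = (-41 + 86)² = 45² = 2025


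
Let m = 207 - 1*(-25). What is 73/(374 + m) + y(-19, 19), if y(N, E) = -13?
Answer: -7805/606 ≈ -12.880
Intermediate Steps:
m = 232 (m = 207 + 25 = 232)
73/(374 + m) + y(-19, 19) = 73/(374 + 232) - 13 = 73/606 - 13 = -7805/606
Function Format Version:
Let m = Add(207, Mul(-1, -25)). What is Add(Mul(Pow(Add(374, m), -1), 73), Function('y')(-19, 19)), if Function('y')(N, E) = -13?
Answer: Rational(-7805, 606) ≈ -12.880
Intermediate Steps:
m = 232 (m = Add(207, 25) = 232)
Add(Mul(Pow(Add(374, m), -1), 73), Function('y')(-19, 19)) = Add(Mul(Pow(Add(374, 232), -1), 73), -13) = Add(Mul(Pow(606, -1), 73), -13) = Add(Mul(Rational(1, 606), 73), -13) = Add(Rational(73, 606), -13) = Rational(-7805, 606)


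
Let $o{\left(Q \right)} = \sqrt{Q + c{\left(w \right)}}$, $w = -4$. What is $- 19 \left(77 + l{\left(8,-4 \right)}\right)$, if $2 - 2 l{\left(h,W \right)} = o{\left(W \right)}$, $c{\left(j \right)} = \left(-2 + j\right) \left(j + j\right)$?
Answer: $-1482 + 19 \sqrt{11} \approx -1419.0$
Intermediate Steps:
$c{\left(j \right)} = 2 j \left(-2 + j\right)$ ($c{\left(j \right)} = \left(-2 + j\right) 2 j = 2 j \left(-2 + j\right)$)
$o{\left(Q \right)} = \sqrt{48 + Q}$ ($o{\left(Q \right)} = \sqrt{Q + 2 \left(-4\right) \left(-2 - 4\right)} = \sqrt{Q + 2 \left(-4\right) \left(-6\right)} = \sqrt{Q + 48} = \sqrt{48 + Q}$)
$l{\left(h,W \right)} = 1 - \frac{\sqrt{48 + W}}{2}$
$- 19 \left(77 + l{\left(8,-4 \right)}\right) = - 19 \left(77 + \left(1 - \frac{\sqrt{48 - 4}}{2}\right)\right) = - 19 \left(77 + \left(1 - \frac{\sqrt{44}}{2}\right)\right) = - 19 \left(77 + \left(1 - \frac{2 \sqrt{11}}{2}\right)\right) = - 19 \left(77 + \left(1 - \sqrt{11}\right)\right) = - 19 \left(78 - \sqrt{11}\right) = -1482 + 19 \sqrt{11}$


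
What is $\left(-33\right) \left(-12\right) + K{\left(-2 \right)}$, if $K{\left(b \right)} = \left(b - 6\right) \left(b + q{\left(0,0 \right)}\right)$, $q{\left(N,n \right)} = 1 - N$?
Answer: $404$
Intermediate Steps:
$K{\left(b \right)} = \left(1 + b\right) \left(-6 + b\right)$ ($K{\left(b \right)} = \left(b - 6\right) \left(b + \left(1 - 0\right)\right) = \left(-6 + b\right) \left(b + \left(1 + 0\right)\right) = \left(-6 + b\right) \left(b + 1\right) = \left(-6 + b\right) \left(1 + b\right) = \left(1 + b\right) \left(-6 + b\right)$)
$\left(-33\right) \left(-12\right) + K{\left(-2 \right)} = \left(-33\right) \left(-12\right) - \left(-4 - 4\right) = 396 + \left(-6 + 4 + 10\right) = 396 + 8 = 404$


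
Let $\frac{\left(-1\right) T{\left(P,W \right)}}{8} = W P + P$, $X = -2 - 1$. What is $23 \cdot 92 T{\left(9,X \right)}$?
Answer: $304704$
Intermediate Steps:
$X = -3$
$T{\left(P,W \right)} = - 8 P - 8 P W$ ($T{\left(P,W \right)} = - 8 \left(W P + P\right) = - 8 \left(P W + P\right) = - 8 \left(P + P W\right) = - 8 P - 8 P W$)
$23 \cdot 92 T{\left(9,X \right)} = 23 \cdot 92 \left(\left(-8\right) 9 \left(1 - 3\right)\right) = 2116 \left(\left(-8\right) 9 \left(-2\right)\right) = 2116 \cdot 144 = 304704$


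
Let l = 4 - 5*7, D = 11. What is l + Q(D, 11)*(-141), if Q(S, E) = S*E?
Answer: -17092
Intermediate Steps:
l = -31 (l = 4 - 35 = -31)
Q(S, E) = E*S
l + Q(D, 11)*(-141) = -31 + (11*11)*(-141) = -31 + 121*(-141) = -31 - 17061 = -17092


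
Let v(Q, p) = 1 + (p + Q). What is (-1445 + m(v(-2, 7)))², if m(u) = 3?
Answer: 2079364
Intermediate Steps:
v(Q, p) = 1 + Q + p (v(Q, p) = 1 + (Q + p) = 1 + Q + p)
(-1445 + m(v(-2, 7)))² = (-1445 + 3)² = (-1442)² = 2079364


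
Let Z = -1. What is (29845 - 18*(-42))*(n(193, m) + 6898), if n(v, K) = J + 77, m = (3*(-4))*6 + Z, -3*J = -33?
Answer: 213778586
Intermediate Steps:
J = 11 (J = -⅓*(-33) = 11)
m = -73 (m = (3*(-4))*6 - 1 = -12*6 - 1 = -72 - 1 = -73)
n(v, K) = 88 (n(v, K) = 11 + 77 = 88)
(29845 - 18*(-42))*(n(193, m) + 6898) = (29845 - 18*(-42))*(88 + 6898) = (29845 + 756)*6986 = 30601*6986 = 213778586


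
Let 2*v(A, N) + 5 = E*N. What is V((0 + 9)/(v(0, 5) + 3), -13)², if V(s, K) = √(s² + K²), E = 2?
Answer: 20773/121 ≈ 171.68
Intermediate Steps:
v(A, N) = -5/2 + N (v(A, N) = -5/2 + (2*N)/2 = -5/2 + N)
V(s, K) = √(K² + s²)
V((0 + 9)/(v(0, 5) + 3), -13)² = (√((-13)² + ((0 + 9)/((-5/2 + 5) + 3))²))² = (√(169 + (9/(5/2 + 3))²))² = (√(169 + (9/(11/2))²))² = (√(169 + (9*(2/11))²))² = (√(169 + (18/11)²))² = (√(169 + 324/121))² = (√(20773/121))² = (√20773/11)² = 20773/121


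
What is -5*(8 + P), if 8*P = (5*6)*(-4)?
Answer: 35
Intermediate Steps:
P = -15 (P = ((5*6)*(-4))/8 = (30*(-4))/8 = (⅛)*(-120) = -15)
-5*(8 + P) = -5*(8 - 15) = -5*(-7) = 35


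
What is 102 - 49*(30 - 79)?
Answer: 2503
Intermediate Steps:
102 - 49*(30 - 79) = 102 - 49*(-49) = 102 + 2401 = 2503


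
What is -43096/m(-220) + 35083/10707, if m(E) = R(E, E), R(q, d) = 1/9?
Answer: -4152824765/10707 ≈ -3.8786e+5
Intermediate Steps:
R(q, d) = ⅑
m(E) = ⅑
-43096/m(-220) + 35083/10707 = -43096/⅑ + 35083/10707 = -43096*9 + 35083*(1/10707) = -387864 + 35083/10707 = -4152824765/10707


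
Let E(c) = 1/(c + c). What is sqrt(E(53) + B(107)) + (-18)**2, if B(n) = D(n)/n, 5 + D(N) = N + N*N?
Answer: 324 + 3*sqrt(1543158494)/11342 ≈ 334.39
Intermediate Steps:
D(N) = -5 + N + N**2 (D(N) = -5 + (N + N*N) = -5 + (N + N**2) = -5 + N + N**2)
E(c) = 1/(2*c)
B(n) = (-5 + n + n**2)/n
sqrt(E(53) + B(107)) + (-18)**2 = sqrt((1/2)/53 + (1 + 107 - 5/107)) + (-18)**2 = sqrt((1/2)*(1/53) + (1 + 107 - 5*1/107)) + 324 = sqrt(1/106 + (1 + 107 - 5/107)) + 324 = sqrt(1/106 + 11551/107) + 324 = sqrt(1224513/11342) + 324 = 3*sqrt(1543158494)/11342 + 324 = 324 + 3*sqrt(1543158494)/11342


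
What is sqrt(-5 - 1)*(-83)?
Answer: -83*I*sqrt(6) ≈ -203.31*I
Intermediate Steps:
sqrt(-5 - 1)*(-83) = sqrt(-6)*(-83) = (I*sqrt(6))*(-83) = -83*I*sqrt(6)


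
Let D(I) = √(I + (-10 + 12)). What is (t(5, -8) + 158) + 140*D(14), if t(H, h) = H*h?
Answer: 678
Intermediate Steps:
D(I) = √(2 + I) (D(I) = √(I + 2) = √(2 + I))
(t(5, -8) + 158) + 140*D(14) = (5*(-8) + 158) + 140*√(2 + 14) = (-40 + 158) + 140*√16 = 118 + 140*4 = 118 + 560 = 678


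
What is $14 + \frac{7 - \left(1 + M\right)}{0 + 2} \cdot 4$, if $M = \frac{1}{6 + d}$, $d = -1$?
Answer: $\frac{128}{5} \approx 25.6$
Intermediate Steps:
$M = \frac{1}{5}$ ($M = \frac{1}{6 - 1} = \frac{1}{5} \approx 0.2$)
$14 + \frac{7 - \left(1 + M\right)}{0 + 2} \cdot 4 = 14 + \frac{7 - \frac{6}{5}}{0 + 2} \cdot 4 = 14 + \frac{7 - \frac{6}{5}}{2} \cdot 4 = 14 + \left(7 - \frac{6}{5}\right) \frac{1}{2} \cdot 4 = 14 + \frac{29}{5} \cdot \frac{1}{2} \cdot 4 = 14 + \frac{29}{10} \cdot 4 = 14 + \frac{58}{5} = \frac{128}{5}$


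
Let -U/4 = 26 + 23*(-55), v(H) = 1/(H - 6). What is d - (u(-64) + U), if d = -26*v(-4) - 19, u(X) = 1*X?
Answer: -24542/5 ≈ -4908.4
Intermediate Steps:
v(H) = 1/(-6 + H)
U = 4956 (U = -4*(26 + 23*(-55)) = -4*(26 - 1265) = -4*(-1239) = 4956)
u(X) = X
d = -82/5 (d = -26/(-6 - 4) - 19 = -26/(-10) - 19 = -26*(-1/10) - 19 = 13/5 - 19 = -82/5 ≈ -16.400)
d - (u(-64) + U) = -82/5 - (-64 + 4956) = -82/5 - 1*4892 = -82/5 - 4892 = -24542/5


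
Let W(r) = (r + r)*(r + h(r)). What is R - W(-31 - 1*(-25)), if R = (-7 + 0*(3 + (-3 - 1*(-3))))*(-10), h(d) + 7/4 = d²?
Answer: 409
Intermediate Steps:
h(d) = -7/4 + d²
R = 70 (R = (-7 + 0*(3 + (-3 + 3)))*(-10) = (-7 + 0*(3 + 0))*(-10) = (-7 + 0*3)*(-10) = (-7 + 0)*(-10) = -7*(-10) = 70)
W(r) = 2*r*(-7/4 + r + r²) (W(r) = (r + r)*(r + (-7/4 + r²)) = (2*r)*(-7/4 + r + r²) = 2*r*(-7/4 + r + r²))
R - W(-31 - 1*(-25)) = 70 - (-31 - 1*(-25))*(-7 + 4*(-31 - 1*(-25)) + 4*(-31 - 1*(-25))²)/2 = 70 - (-31 + 25)*(-7 + 4*(-31 + 25) + 4*(-31 + 25)²)/2 = 70 - (-6)*(-7 + 4*(-6) + 4*(-6)²)/2 = 70 - (-6)*(-7 - 24 + 4*36)/2 = 70 - (-6)*(-7 - 24 + 144)/2 = 70 - (-6)*113/2 = 70 - 1*(-339) = 70 + 339 = 409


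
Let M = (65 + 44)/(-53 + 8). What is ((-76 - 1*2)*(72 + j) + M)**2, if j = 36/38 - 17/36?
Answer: 93525861949129/2924100 ≈ 3.1984e+7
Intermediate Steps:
M = -109/45 (M = 109/(-45) = 109*(-1/45) = -109/45 ≈ -2.4222)
j = 325/684 (j = 36*(1/38) - 17*1/36 = 18/19 - 17/36 = 325/684 ≈ 0.47515)
((-76 - 1*2)*(72 + j) + M)**2 = ((-76 - 1*2)*(72 + 325/684) - 109/45)**2 = ((-76 - 2)*(49573/684) - 109/45)**2 = (-78*49573/684 - 109/45)**2 = (-644449/114 - 109/45)**2 = (-9670877/1710)**2 = 93525861949129/2924100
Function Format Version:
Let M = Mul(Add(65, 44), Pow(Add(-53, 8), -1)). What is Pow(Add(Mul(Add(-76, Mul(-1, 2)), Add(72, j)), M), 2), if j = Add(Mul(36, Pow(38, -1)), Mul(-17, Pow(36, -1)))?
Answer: Rational(93525861949129, 2924100) ≈ 3.1984e+7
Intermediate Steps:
M = Rational(-109, 45) (M = Mul(109, Pow(-45, -1)) = Mul(109, Rational(-1, 45)) = Rational(-109, 45) ≈ -2.4222)
j = Rational(325, 684) (j = Add(Mul(36, Rational(1, 38)), Mul(-17, Rational(1, 36))) = Add(Rational(18, 19), Rational(-17, 36)) = Rational(325, 684) ≈ 0.47515)
Pow(Add(Mul(Add(-76, Mul(-1, 2)), Add(72, j)), M), 2) = Pow(Add(Mul(Add(-76, Mul(-1, 2)), Add(72, Rational(325, 684))), Rational(-109, 45)), 2) = Pow(Add(Mul(Add(-76, -2), Rational(49573, 684)), Rational(-109, 45)), 2) = Pow(Add(Mul(-78, Rational(49573, 684)), Rational(-109, 45)), 2) = Pow(Add(Rational(-644449, 114), Rational(-109, 45)), 2) = Pow(Rational(-9670877, 1710), 2) = Rational(93525861949129, 2924100)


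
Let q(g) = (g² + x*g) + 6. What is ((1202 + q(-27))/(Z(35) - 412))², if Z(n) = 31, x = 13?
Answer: 2515396/145161 ≈ 17.328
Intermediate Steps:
q(g) = 6 + g² + 13*g (q(g) = (g² + 13*g) + 6 = 6 + g² + 13*g)
((1202 + q(-27))/(Z(35) - 412))² = ((1202 + (6 + (-27)² + 13*(-27)))/(31 - 412))² = ((1202 + (6 + 729 - 351))/(-381))² = ((1202 + 384)*(-1/381))² = (1586*(-1/381))² = (-1586/381)² = 2515396/145161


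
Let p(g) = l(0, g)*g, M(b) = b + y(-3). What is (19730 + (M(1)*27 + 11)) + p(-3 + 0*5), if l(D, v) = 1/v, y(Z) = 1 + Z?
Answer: 19715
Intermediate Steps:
M(b) = -2 + b (M(b) = b + (1 - 3) = b - 2 = -2 + b)
p(g) = 1 (p(g) = g/g = 1)
(19730 + (M(1)*27 + 11)) + p(-3 + 0*5) = (19730 + ((-2 + 1)*27 + 11)) + 1 = (19730 + (-1*27 + 11)) + 1 = (19730 + (-27 + 11)) + 1 = (19730 - 16) + 1 = 19714 + 1 = 19715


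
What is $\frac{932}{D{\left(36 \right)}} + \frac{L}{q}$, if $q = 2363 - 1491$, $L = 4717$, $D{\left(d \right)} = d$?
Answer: $\frac{245629}{7848} \approx 31.298$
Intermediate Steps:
$q = 872$ ($q = 2363 - 1491 = 872$)
$\frac{932}{D{\left(36 \right)}} + \frac{L}{q} = \frac{932}{36} + \frac{4717}{872} = 932 \cdot \frac{1}{36} + 4717 \cdot \frac{1}{872} = \frac{233}{9} + \frac{4717}{872} = \frac{245629}{7848}$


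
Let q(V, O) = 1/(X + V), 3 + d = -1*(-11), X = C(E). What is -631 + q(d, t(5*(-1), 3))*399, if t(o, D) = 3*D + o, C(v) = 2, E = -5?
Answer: -5911/10 ≈ -591.10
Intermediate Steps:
X = 2
t(o, D) = o + 3*D
d = 8 (d = -3 - 1*(-11) = -3 + 11 = 8)
q(V, O) = 1/(2 + V)
-631 + q(d, t(5*(-1), 3))*399 = -631 + 399/(2 + 8) = -631 + 399/10 = -5911/10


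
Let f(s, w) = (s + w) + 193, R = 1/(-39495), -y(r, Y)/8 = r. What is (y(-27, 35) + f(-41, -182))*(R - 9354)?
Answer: -22905046322/13165 ≈ -1.7398e+6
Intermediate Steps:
y(r, Y) = -8*r
R = -1/39495 ≈ -2.5320e-5
f(s, w) = 193 + s + w
(y(-27, 35) + f(-41, -182))*(R - 9354) = (-8*(-27) + (193 - 41 - 182))*(-1/39495 - 9354) = (216 - 30)*(-369436231/39495) = 186*(-369436231/39495) = -22905046322/13165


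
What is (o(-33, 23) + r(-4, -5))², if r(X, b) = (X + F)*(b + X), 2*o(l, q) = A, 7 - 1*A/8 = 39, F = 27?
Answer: 112225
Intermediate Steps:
A = -256 (A = 56 - 8*39 = 56 - 312 = -256)
o(l, q) = -128 (o(l, q) = (½)*(-256) = -128)
r(X, b) = (27 + X)*(X + b) (r(X, b) = (X + 27)*(b + X) = (27 + X)*(X + b))
(o(-33, 23) + r(-4, -5))² = (-128 + ((-4)² + 27*(-4) + 27*(-5) - 4*(-5)))² = (-128 + (16 - 108 - 135 + 20))² = (-128 - 207)² = (-335)² = 112225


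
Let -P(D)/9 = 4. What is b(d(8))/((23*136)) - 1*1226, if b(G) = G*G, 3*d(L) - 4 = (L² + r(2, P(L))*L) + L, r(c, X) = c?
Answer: -187532/153 ≈ -1225.7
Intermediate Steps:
P(D) = -36 (P(D) = -9*4 = -36)
d(L) = 4/3 + L + L²/3 (d(L) = 4/3 + ((L² + 2*L) + L)/3 = 4/3 + (L² + 3*L)/3 = 4/3 + (L + L²/3) = 4/3 + L + L²/3)
b(G) = G²
b(d(8))/((23*136)) - 1*1226 = (4/3 + 8 + (⅓)*8²)²/((23*136)) - 1*1226 = (4/3 + 8 + (⅓)*64)²/3128 - 1226 = (4/3 + 8 + 64/3)²*(1/3128) - 1226 = (92/3)²*(1/3128) - 1226 = (8464/9)*(1/3128) - 1226 = 46/153 - 1226 = -187532/153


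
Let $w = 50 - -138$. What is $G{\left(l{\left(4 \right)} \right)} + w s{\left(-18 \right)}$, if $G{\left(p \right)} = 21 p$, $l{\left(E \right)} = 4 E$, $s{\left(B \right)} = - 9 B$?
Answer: $30792$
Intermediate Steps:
$w = 188$ ($w = 50 + 138 = 188$)
$G{\left(l{\left(4 \right)} \right)} + w s{\left(-18 \right)} = 21 \cdot 4 \cdot 4 + 188 \left(\left(-9\right) \left(-18\right)\right) = 21 \cdot 16 + 188 \cdot 162 = 336 + 30456 = 30792$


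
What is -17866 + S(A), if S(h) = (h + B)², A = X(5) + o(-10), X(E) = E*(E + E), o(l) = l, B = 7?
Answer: -15657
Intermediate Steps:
X(E) = 2*E² (X(E) = E*(2*E) = 2*E²)
A = 40 (A = 2*5² - 10 = 2*25 - 10 = 50 - 10 = 40)
S(h) = (7 + h)² (S(h) = (h + 7)² = (7 + h)²)
-17866 + S(A) = -17866 + (7 + 40)² = -17866 + 47² = -17866 + 2209 = -15657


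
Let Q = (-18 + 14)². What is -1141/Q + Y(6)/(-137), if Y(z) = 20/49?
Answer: -7659853/107408 ≈ -71.315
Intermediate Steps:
Y(z) = 20/49 (Y(z) = 20*(1/49) = 20/49)
Q = 16 (Q = (-4)² = 16)
-1141/Q + Y(6)/(-137) = -1141/16 + (20/49)/(-137) = -1141*1/16 + (20/49)*(-1/137) = -1141/16 - 20/6713 = -7659853/107408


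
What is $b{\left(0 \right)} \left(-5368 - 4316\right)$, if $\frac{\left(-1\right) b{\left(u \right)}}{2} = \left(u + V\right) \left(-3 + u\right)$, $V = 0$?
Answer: $0$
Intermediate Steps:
$b{\left(u \right)} = - 2 u \left(-3 + u\right)$ ($b{\left(u \right)} = - 2 \left(u + 0\right) \left(-3 + u\right) = - 2 u \left(-3 + u\right)$)
$b{\left(0 \right)} \left(-5368 - 4316\right) = 2 \cdot 0 \left(3 - 0\right) \left(-5368 - 4316\right) = 2 \cdot 0 \left(3 + 0\right) \left(-9684\right) = 2 \cdot 0 \cdot 3 \left(-9684\right) = 0 \left(-9684\right) = 0$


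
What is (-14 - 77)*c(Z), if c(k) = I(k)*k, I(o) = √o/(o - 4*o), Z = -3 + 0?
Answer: 91*I*√3/3 ≈ 52.539*I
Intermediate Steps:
Z = -3
I(o) = -1/(3*√o) (I(o) = √o/((-3*o)) = (-1/(3*o))*√o = -1/(3*√o))
c(k) = -√k/3 (c(k) = (-1/(3*√k))*k = -√k/3)
(-14 - 77)*c(Z) = (-14 - 77)*(-I*√3/3) = -(-91)*I*√3/3 = 91*I*√3/3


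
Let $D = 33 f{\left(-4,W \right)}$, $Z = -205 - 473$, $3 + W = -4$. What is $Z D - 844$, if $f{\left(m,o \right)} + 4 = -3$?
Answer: $155774$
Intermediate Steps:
$W = -7$ ($W = -3 - 4 = -7$)
$f{\left(m,o \right)} = -7$ ($f{\left(m,o \right)} = -4 - 3 = -7$)
$Z = -678$
$D = -231$ ($D = 33 \left(-7\right) = -231$)
$Z D - 844 = \left(-678\right) \left(-231\right) - 844 = 156618 - 844 = 155774$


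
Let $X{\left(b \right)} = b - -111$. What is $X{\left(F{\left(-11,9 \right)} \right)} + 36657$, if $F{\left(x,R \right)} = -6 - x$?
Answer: $36773$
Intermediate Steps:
$X{\left(b \right)} = 111 + b$ ($X{\left(b \right)} = b + 111 = 111 + b$)
$X{\left(F{\left(-11,9 \right)} \right)} + 36657 = \left(111 - -5\right) + 36657 = \left(111 + \left(-6 + 11\right)\right) + 36657 = \left(111 + 5\right) + 36657 = 116 + 36657 = 36773$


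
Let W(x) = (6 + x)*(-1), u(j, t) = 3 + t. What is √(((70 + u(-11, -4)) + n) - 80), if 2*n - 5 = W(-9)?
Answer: I*√7 ≈ 2.6458*I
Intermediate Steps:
W(x) = -6 - x
n = 4 (n = 5/2 + (-6 - 1*(-9))/2 = 5/2 + (-6 + 9)/2 = 5/2 + (½)*3 = 5/2 + 3/2 = 4)
√(((70 + u(-11, -4)) + n) - 80) = √(((70 + (3 - 4)) + 4) - 80) = √(((70 - 1) + 4) - 80) = √((69 + 4) - 80) = √(73 - 80) = √(-7) = I*√7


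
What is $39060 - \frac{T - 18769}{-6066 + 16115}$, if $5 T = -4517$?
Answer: $\frac{1962668062}{50245} \approx 39062.0$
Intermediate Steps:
$T = - \frac{4517}{5}$ ($T = \frac{1}{5} \left(-4517\right) = - \frac{4517}{5} \approx -903.4$)
$39060 - \frac{T - 18769}{-6066 + 16115} = 39060 - \frac{- \frac{4517}{5} - 18769}{-6066 + 16115} = 39060 - - \frac{98362}{5 \cdot 10049} = 39060 - \left(- \frac{98362}{5}\right) \frac{1}{10049} = 39060 - - \frac{98362}{50245} = 39060 + \frac{98362}{50245} = \frac{1962668062}{50245}$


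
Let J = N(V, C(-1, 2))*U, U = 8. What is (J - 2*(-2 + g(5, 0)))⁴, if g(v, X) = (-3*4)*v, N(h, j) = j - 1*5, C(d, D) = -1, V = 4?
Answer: 33362176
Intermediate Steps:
N(h, j) = -5 + j (N(h, j) = j - 5 = -5 + j)
g(v, X) = -12*v
J = -48 (J = (-5 - 1)*8 = -6*8 = -48)
(J - 2*(-2 + g(5, 0)))⁴ = (-48 - 2*(-2 - 12*5))⁴ = (-48 - 2*(-2 - 60))⁴ = (-48 - 2*(-62))⁴ = (-48 + 124)⁴ = 76⁴ = 33362176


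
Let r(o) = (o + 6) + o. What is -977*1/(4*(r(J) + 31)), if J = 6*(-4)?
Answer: 977/44 ≈ 22.205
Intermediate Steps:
J = -24
r(o) = 6 + 2*o (r(o) = (6 + o) + o = 6 + 2*o)
-977*1/(4*(r(J) + 31)) = -977*1/(4*((6 + 2*(-24)) + 31)) = -977*1/(4*((6 - 48) + 31)) = -977*1/(4*(-42 + 31)) = -977/(4*(-11)) = -977/(-44) = -977*(-1/44) = 977/44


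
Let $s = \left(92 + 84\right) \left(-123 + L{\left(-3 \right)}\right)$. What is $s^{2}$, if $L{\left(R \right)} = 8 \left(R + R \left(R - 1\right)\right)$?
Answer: $80568576$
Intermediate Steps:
$L{\left(R \right)} = 8 R + 8 R \left(-1 + R\right)$ ($L{\left(R \right)} = 8 \left(R + R \left(-1 + R\right)\right) = 8 R + 8 R \left(-1 + R\right)$)
$s = -8976$ ($s = \left(92 + 84\right) \left(-123 + 8 \left(-3\right)^{2}\right) = 176 \left(-123 + 8 \cdot 9\right) = 176 \left(-123 + 72\right) = 176 \left(-51\right) = -8976$)
$s^{2} = \left(-8976\right)^{2} = 80568576$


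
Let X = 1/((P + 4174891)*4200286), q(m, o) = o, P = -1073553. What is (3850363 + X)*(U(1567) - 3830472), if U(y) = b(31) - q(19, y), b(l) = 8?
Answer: -192202331854646054115083035/13026506582668 ≈ -1.4755e+13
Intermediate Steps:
U(y) = 8 - y
X = 1/13026506582668 (X = 1/((-1073553 + 4174891)*4200286) = (1/4200286)/3101338 = (1/3101338)*(1/4200286) = 1/13026506582668 ≈ 7.6767e-14)
(3850363 + X)*(U(1567) - 3830472) = (3850363 + 1/13026506582668)*((8 - 1*1567) - 3830472) = 50156778965161308485*((8 - 1567) - 3830472)/13026506582668 = 50156778965161308485*(-1559 - 3830472)/13026506582668 = (50156778965161308485/13026506582668)*(-3832031) = -192202331854646054115083035/13026506582668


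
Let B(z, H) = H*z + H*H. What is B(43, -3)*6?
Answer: -720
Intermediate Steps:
B(z, H) = H² + H*z (B(z, H) = H*z + H² = H² + H*z)
B(43, -3)*6 = -3*(-3 + 43)*6 = -3*40*6 = -120*6 = -720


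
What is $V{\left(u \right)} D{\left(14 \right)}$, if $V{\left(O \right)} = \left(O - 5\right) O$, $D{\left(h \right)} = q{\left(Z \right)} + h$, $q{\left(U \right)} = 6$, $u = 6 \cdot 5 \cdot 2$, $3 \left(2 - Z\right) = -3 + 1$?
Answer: $66000$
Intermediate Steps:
$Z = \frac{8}{3}$ ($Z = 2 - \frac{-3 + 1}{3} = 2 - - \frac{2}{3} = 2 + \frac{2}{3} = \frac{8}{3} \approx 2.6667$)
$u = 60$ ($u = 30 \cdot 2 = 60$)
$D{\left(h \right)} = 6 + h$
$V{\left(O \right)} = O \left(-5 + O\right)$ ($V{\left(O \right)} = \left(-5 + O\right) O = O \left(-5 + O\right)$)
$V{\left(u \right)} D{\left(14 \right)} = 60 \left(-5 + 60\right) \left(6 + 14\right) = 60 \cdot 55 \cdot 20 = 3300 \cdot 20 = 66000$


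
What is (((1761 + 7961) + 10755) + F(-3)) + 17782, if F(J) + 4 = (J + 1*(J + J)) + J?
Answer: 38243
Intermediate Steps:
F(J) = -4 + 4*J (F(J) = -4 + ((J + 1*(J + J)) + J) = -4 + ((J + 1*(2*J)) + J) = -4 + ((J + 2*J) + J) = -4 + (3*J + J) = -4 + 4*J)
(((1761 + 7961) + 10755) + F(-3)) + 17782 = (((1761 + 7961) + 10755) + (-4 + 4*(-3))) + 17782 = ((9722 + 10755) + (-4 - 12)) + 17782 = (20477 - 16) + 17782 = 20461 + 17782 = 38243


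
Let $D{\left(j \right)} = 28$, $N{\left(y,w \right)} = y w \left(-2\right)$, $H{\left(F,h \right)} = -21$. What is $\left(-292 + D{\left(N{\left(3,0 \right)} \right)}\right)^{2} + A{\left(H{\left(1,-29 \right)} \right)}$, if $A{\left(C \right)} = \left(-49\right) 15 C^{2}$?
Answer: $-254439$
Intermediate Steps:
$A{\left(C \right)} = - 735 C^{2}$
$N{\left(y,w \right)} = - 2 w y$ ($N{\left(y,w \right)} = w y \left(-2\right) = - 2 w y$)
$\left(-292 + D{\left(N{\left(3,0 \right)} \right)}\right)^{2} + A{\left(H{\left(1,-29 \right)} \right)} = \left(-292 + 28\right)^{2} - 735 \left(-21\right)^{2} = \left(-264\right)^{2} - 324135 = 69696 - 324135 = -254439$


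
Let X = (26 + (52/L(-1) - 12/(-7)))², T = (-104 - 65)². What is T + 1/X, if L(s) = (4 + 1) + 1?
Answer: 16670941897/583696 ≈ 28561.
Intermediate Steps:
L(s) = 6 (L(s) = 5 + 1 = 6)
T = 28561 (T = (-169)² = 28561)
X = 583696/441 (X = (26 + (52/6 - 12/(-7)))² = (26 + (52*(⅙) - 12*(-⅐)))² = (26 + (26/3 + 12/7))² = (26 + 218/21)² = (764/21)² = 583696/441 ≈ 1323.6)
T + 1/X = 28561 + 1/(583696/441) = 28561 + 441/583696 = 16670941897/583696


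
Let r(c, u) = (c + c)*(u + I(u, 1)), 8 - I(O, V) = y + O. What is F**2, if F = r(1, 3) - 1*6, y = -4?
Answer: 324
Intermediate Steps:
I(O, V) = 12 - O (I(O, V) = 8 - (-4 + O) = 8 + (4 - O) = 12 - O)
r(c, u) = 24*c (r(c, u) = (c + c)*(u + (12 - u)) = (2*c)*12 = 24*c)
F = 18 (F = 24*1 - 1*6 = 24 - 6 = 18)
F**2 = 18**2 = 324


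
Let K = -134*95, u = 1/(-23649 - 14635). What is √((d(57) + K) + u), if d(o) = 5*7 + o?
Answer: I*√4630767490203/19142 ≈ 112.42*I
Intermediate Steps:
d(o) = 35 + o
u = -1/38284 (u = 1/(-38284) = -1/38284 ≈ -2.6121e-5)
K = -12730
√((d(57) + K) + u) = √(((35 + 57) - 12730) - 1/38284) = √((92 - 12730) - 1/38284) = √(-12638 - 1/38284) = √(-483833193/38284) = I*√4630767490203/19142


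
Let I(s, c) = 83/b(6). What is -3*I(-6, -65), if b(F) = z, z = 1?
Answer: -249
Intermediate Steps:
b(F) = 1
I(s, c) = 83 (I(s, c) = 83/1 = 83*1 = 83)
-3*I(-6, -65) = -3*83 = -249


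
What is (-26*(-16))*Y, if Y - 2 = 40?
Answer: 17472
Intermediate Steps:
Y = 42 (Y = 2 + 40 = 42)
(-26*(-16))*Y = -26*(-16)*42 = 416*42 = 17472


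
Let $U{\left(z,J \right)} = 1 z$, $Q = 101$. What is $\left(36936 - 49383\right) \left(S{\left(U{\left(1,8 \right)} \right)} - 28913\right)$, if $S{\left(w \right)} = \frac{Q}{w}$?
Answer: $358622964$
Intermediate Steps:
$U{\left(z,J \right)} = z$
$S{\left(w \right)} = \frac{101}{w}$
$\left(36936 - 49383\right) \left(S{\left(U{\left(1,8 \right)} \right)} - 28913\right) = \left(36936 - 49383\right) \left(\frac{101}{1} - 28913\right) = - 12447 \left(101 \cdot 1 - 28913\right) = - 12447 \left(101 - 28913\right) = \left(-12447\right) \left(-28812\right) = 358622964$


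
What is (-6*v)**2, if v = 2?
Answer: 144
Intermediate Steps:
(-6*v)**2 = (-6*2)**2 = (-12)**2 = 144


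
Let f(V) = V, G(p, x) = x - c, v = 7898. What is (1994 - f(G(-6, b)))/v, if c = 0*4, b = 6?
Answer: 994/3949 ≈ 0.25171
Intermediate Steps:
c = 0
G(p, x) = x (G(p, x) = x - 1*0 = x + 0 = x)
(1994 - f(G(-6, b)))/v = (1994 - 1*6)/7898 = (1994 - 6)*(1/7898) = 1988*(1/7898) = 994/3949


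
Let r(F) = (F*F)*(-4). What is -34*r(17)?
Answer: 39304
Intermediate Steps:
r(F) = -4*F² (r(F) = F²*(-4) = -4*F²)
-34*r(17) = -(-136)*17² = -(-136)*289 = -34*(-1156) = 39304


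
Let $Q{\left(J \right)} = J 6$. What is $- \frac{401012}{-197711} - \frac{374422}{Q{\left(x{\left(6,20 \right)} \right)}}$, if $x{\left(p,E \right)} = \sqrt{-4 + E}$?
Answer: $- \frac{37008861877}{2372532} \approx -15599.0$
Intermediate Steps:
$Q{\left(J \right)} = 6 J$
$- \frac{401012}{-197711} - \frac{374422}{Q{\left(x{\left(6,20 \right)} \right)}} = - \frac{401012}{-197711} - \frac{374422}{6 \sqrt{-4 + 20}} = \left(-401012\right) \left(- \frac{1}{197711}\right) - \frac{374422}{6 \sqrt{16}} = \frac{401012}{197711} - \frac{374422}{6 \cdot 4} = \frac{401012}{197711} - \frac{374422}{24} = \frac{401012}{197711} - \frac{187211}{12} = - \frac{37008861877}{2372532}$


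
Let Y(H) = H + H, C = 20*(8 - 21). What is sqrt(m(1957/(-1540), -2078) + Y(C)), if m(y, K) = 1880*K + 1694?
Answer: I*sqrt(3905466) ≈ 1976.2*I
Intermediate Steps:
m(y, K) = 1694 + 1880*K
C = -260 (C = 20*(-13) = -260)
Y(H) = 2*H
sqrt(m(1957/(-1540), -2078) + Y(C)) = sqrt((1694 + 1880*(-2078)) + 2*(-260)) = sqrt((1694 - 3906640) - 520) = sqrt(-3904946 - 520) = sqrt(-3905466) = I*sqrt(3905466)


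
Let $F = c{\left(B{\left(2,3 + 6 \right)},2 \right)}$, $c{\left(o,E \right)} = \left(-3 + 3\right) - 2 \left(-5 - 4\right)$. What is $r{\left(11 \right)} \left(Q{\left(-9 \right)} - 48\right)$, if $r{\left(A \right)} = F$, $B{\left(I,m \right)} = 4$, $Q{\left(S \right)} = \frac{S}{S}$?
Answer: $-846$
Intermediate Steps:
$Q{\left(S \right)} = 1$
$c{\left(o,E \right)} = 18$ ($c{\left(o,E \right)} = 0 - -18 = 0 + 18 = 18$)
$F = 18$
$r{\left(A \right)} = 18$
$r{\left(11 \right)} \left(Q{\left(-9 \right)} - 48\right) = 18 \left(1 - 48\right) = 18 \left(-47\right) = -846$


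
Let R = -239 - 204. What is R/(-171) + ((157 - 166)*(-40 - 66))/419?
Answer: 348751/71649 ≈ 4.8675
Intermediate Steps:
R = -443
R/(-171) + ((157 - 166)*(-40 - 66))/419 = -443/(-171) + ((157 - 166)*(-40 - 66))/419 = -443*(-1/171) - 9*(-106)*(1/419) = 443/171 + 954*(1/419) = 443/171 + 954/419 = 348751/71649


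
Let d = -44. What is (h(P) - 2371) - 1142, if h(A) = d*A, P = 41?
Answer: -5317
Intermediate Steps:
h(A) = -44*A
(h(P) - 2371) - 1142 = (-44*41 - 2371) - 1142 = (-1804 - 2371) - 1142 = -4175 - 1142 = -5317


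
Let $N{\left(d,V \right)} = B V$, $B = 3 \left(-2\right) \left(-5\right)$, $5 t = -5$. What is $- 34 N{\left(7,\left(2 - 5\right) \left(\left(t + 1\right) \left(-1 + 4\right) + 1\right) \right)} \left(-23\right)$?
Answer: $-70380$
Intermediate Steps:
$t = -1$ ($t = \frac{1}{5} \left(-5\right) = -1$)
$B = 30$ ($B = \left(-6\right) \left(-5\right) = 30$)
$N{\left(d,V \right)} = 30 V$
$- 34 N{\left(7,\left(2 - 5\right) \left(\left(t + 1\right) \left(-1 + 4\right) + 1\right) \right)} \left(-23\right) = - 34 \cdot 30 \left(2 - 5\right) \left(\left(-1 + 1\right) \left(-1 + 4\right) + 1\right) \left(-23\right) = - 34 \cdot 30 \left(- 3 \left(0 \cdot 3 + 1\right)\right) \left(-23\right) = - 34 \cdot 30 \left(- 3 \left(0 + 1\right)\right) \left(-23\right) = - 34 \cdot 30 \left(\left(-3\right) 1\right) \left(-23\right) = - 34 \cdot 30 \left(-3\right) \left(-23\right) = \left(-34\right) \left(-90\right) \left(-23\right) = 3060 \left(-23\right) = -70380$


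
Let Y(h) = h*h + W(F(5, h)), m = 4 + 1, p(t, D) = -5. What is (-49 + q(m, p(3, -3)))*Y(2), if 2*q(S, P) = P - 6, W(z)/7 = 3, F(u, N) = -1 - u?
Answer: -2725/2 ≈ -1362.5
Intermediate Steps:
m = 5
W(z) = 21 (W(z) = 7*3 = 21)
Y(h) = 21 + h² (Y(h) = h*h + 21 = h² + 21 = 21 + h²)
q(S, P) = -3 + P/2 (q(S, P) = (P - 6)/2 = (-6 + P)/2 = -3 + P/2)
(-49 + q(m, p(3, -3)))*Y(2) = (-49 + (-3 + (½)*(-5)))*(21 + 2²) = (-49 + (-3 - 5/2))*(21 + 4) = (-49 - 11/2)*25 = -109/2*25 = -2725/2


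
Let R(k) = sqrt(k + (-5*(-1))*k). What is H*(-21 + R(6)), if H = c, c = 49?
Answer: -735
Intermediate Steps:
H = 49
R(k) = sqrt(6)*sqrt(k) (R(k) = sqrt(k + 5*k) = sqrt(6*k) = sqrt(6)*sqrt(k))
H*(-21 + R(6)) = 49*(-21 + sqrt(6)*sqrt(6)) = 49*(-21 + 6) = 49*(-15) = -735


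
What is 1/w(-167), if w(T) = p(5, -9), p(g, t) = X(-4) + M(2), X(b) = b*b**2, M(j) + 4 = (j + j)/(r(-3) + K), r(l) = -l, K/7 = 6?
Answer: -45/3056 ≈ -0.014725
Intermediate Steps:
K = 42 (K = 7*6 = 42)
M(j) = -4 + 2*j/45 (M(j) = -4 + (j + j)/(-1*(-3) + 42) = -4 + (2*j)/(3 + 42) = -4 + (2*j)/45 = -4 + (2*j)*(1/45) = -4 + 2*j/45)
X(b) = b**3
p(g, t) = -3056/45 (p(g, t) = (-4)**3 + (-4 + (2/45)*2) = -64 + (-4 + 4/45) = -64 - 176/45 = -3056/45)
w(T) = -3056/45
1/w(-167) = 1/(-3056/45) = -45/3056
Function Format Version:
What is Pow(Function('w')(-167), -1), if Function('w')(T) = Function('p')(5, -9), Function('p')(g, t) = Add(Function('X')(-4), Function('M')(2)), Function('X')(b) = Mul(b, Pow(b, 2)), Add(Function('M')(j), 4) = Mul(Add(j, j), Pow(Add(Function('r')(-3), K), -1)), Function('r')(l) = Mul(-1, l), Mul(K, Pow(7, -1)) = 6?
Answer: Rational(-45, 3056) ≈ -0.014725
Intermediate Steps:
K = 42 (K = Mul(7, 6) = 42)
Function('M')(j) = Add(-4, Mul(Rational(2, 45), j)) (Function('M')(j) = Add(-4, Mul(Add(j, j), Pow(Add(Mul(-1, -3), 42), -1))) = Add(-4, Mul(Mul(2, j), Pow(Add(3, 42), -1))) = Add(-4, Mul(Mul(2, j), Pow(45, -1))) = Add(-4, Mul(Mul(2, j), Rational(1, 45))) = Add(-4, Mul(Rational(2, 45), j)))
Function('X')(b) = Pow(b, 3)
Function('p')(g, t) = Rational(-3056, 45) (Function('p')(g, t) = Add(Pow(-4, 3), Add(-4, Mul(Rational(2, 45), 2))) = Add(-64, Add(-4, Rational(4, 45))) = Add(-64, Rational(-176, 45)) = Rational(-3056, 45))
Function('w')(T) = Rational(-3056, 45)
Pow(Function('w')(-167), -1) = Pow(Rational(-3056, 45), -1) = Rational(-45, 3056)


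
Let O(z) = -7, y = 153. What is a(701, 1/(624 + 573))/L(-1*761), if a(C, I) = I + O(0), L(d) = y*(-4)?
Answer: 4189/366282 ≈ 0.011437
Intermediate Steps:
L(d) = -612 (L(d) = 153*(-4) = -612)
a(C, I) = -7 + I (a(C, I) = I - 7 = -7 + I)
a(701, 1/(624 + 573))/L(-1*761) = (-7 + 1/(624 + 573))/(-612) = (-7 + 1/1197)*(-1/612) = -8378/1197*(-1/612) = 4189/366282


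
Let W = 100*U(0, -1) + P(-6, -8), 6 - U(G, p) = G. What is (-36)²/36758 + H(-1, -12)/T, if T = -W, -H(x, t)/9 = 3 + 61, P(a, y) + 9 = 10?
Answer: 10975752/11045779 ≈ 0.99366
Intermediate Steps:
P(a, y) = 1 (P(a, y) = -9 + 10 = 1)
U(G, p) = 6 - G
W = 601 (W = 100*(6 - 1*0) + 1 = 100*(6 + 0) + 1 = 100*6 + 1 = 600 + 1 = 601)
H(x, t) = -576 (H(x, t) = -9*(3 + 61) = -9*64 = -576)
T = -601 (T = -1*601 = -601)
(-36)²/36758 + H(-1, -12)/T = (-36)²/36758 - 576/(-601) = 1296*(1/36758) - 576*(-1/601) = 648/18379 + 576/601 = 10975752/11045779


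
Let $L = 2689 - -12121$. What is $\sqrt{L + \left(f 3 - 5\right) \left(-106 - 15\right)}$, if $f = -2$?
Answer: $\sqrt{16141} \approx 127.05$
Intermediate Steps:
$L = 14810$ ($L = 2689 + 12121 = 14810$)
$\sqrt{L + \left(f 3 - 5\right) \left(-106 - 15\right)} = \sqrt{14810 + \left(\left(-2\right) 3 - 5\right) \left(-106 - 15\right)} = \sqrt{14810 + \left(-6 - 5\right) \left(-121\right)} = \sqrt{14810 - -1331} = \sqrt{14810 + 1331} = \sqrt{16141}$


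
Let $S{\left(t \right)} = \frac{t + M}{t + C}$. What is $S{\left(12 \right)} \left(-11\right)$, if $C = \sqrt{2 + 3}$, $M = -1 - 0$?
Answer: $- \frac{1452}{139} + \frac{121 \sqrt{5}}{139} \approx -8.4995$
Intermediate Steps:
$M = -1$ ($M = -1 + 0 = -1$)
$C = \sqrt{5} \approx 2.2361$
$S{\left(t \right)} = \frac{-1 + t}{t + \sqrt{5}}$ ($S{\left(t \right)} = \frac{t - 1}{t + \sqrt{5}} = \frac{-1 + t}{t + \sqrt{5}}$)
$S{\left(12 \right)} \left(-11\right) = \frac{-1 + 12}{12 + \sqrt{5}} \left(-11\right) = \frac{1}{12 + \sqrt{5}} \cdot 11 \left(-11\right) = \frac{11}{12 + \sqrt{5}} \left(-11\right) = - \frac{121}{12 + \sqrt{5}}$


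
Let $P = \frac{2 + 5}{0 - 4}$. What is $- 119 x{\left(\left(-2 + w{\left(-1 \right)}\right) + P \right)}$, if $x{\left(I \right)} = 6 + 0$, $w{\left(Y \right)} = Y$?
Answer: $-714$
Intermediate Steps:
$P = - \frac{7}{4}$ ($P = \frac{7}{-4} = 7 \left(- \frac{1}{4}\right) = - \frac{7}{4} \approx -1.75$)
$x{\left(I \right)} = 6$
$- 119 x{\left(\left(-2 + w{\left(-1 \right)}\right) + P \right)} = \left(-119\right) 6 = -714$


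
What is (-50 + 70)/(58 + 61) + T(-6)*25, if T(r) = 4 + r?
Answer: -5930/119 ≈ -49.832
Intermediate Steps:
(-50 + 70)/(58 + 61) + T(-6)*25 = (-50 + 70)/(58 + 61) + (4 - 6)*25 = 20/119 - 2*25 = 20*(1/119) - 50 = 20/119 - 50 = -5930/119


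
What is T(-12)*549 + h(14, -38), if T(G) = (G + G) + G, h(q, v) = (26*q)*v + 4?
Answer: -33592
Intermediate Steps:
h(q, v) = 4 + 26*q*v (h(q, v) = 26*q*v + 4 = 4 + 26*q*v)
T(G) = 3*G (T(G) = 2*G + G = 3*G)
T(-12)*549 + h(14, -38) = (3*(-12))*549 + (4 + 26*14*(-38)) = -36*549 + (4 - 13832) = -19764 - 13828 = -33592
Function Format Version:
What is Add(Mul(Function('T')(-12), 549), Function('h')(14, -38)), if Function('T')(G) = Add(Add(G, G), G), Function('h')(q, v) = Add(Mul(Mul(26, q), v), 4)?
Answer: -33592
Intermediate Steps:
Function('h')(q, v) = Add(4, Mul(26, q, v)) (Function('h')(q, v) = Add(Mul(26, q, v), 4) = Add(4, Mul(26, q, v)))
Function('T')(G) = Mul(3, G) (Function('T')(G) = Add(Mul(2, G), G) = Mul(3, G))
Add(Mul(Function('T')(-12), 549), Function('h')(14, -38)) = Add(Mul(Mul(3, -12), 549), Add(4, Mul(26, 14, -38))) = Add(Mul(-36, 549), Add(4, -13832)) = Add(-19764, -13828) = -33592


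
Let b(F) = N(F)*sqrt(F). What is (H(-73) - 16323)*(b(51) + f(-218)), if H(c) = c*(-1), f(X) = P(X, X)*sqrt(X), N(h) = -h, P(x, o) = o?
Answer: 828750*sqrt(51) + 3542500*I*sqrt(218) ≈ 5.9185e+6 + 5.2304e+7*I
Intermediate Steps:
b(F) = -F**(3/2) (b(F) = (-F)*sqrt(F) = -F**(3/2))
f(X) = X**(3/2) (f(X) = X*sqrt(X) = X**(3/2))
H(c) = -c
(H(-73) - 16323)*(b(51) + f(-218)) = (-1*(-73) - 16323)*(-51**(3/2) + (-218)**(3/2)) = (73 - 16323)*(-51*sqrt(51) - 218*I*sqrt(218)) = -16250*(-51*sqrt(51) - 218*I*sqrt(218)) = 828750*sqrt(51) + 3542500*I*sqrt(218)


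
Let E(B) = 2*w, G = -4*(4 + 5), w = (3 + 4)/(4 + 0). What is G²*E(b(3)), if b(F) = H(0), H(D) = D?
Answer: 4536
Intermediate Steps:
w = 7/4 ≈ 1.7500
b(F) = 0
G = -36 (G = -4*9 = -36)
E(B) = 7/2 (E(B) = 2*(7/4) = 7/2)
G²*E(b(3)) = (-36)²*(7/2) = 1296*(7/2) = 4536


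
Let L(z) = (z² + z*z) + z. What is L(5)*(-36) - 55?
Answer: -2035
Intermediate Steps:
L(z) = z + 2*z² (L(z) = (z² + z²) + z = 2*z² + z = z + 2*z²)
L(5)*(-36) - 55 = (5*(1 + 2*5))*(-36) - 55 = (5*(1 + 10))*(-36) - 55 = (5*11)*(-36) - 55 = 55*(-36) - 55 = -1980 - 55 = -2035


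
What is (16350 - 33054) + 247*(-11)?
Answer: -19421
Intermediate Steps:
(16350 - 33054) + 247*(-11) = -16704 - 2717 = -19421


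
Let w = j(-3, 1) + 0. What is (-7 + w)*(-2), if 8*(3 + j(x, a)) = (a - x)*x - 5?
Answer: 97/4 ≈ 24.250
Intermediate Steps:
j(x, a) = -29/8 + x*(a - x)/8 (j(x, a) = -3 + ((a - x)*x - 5)/8 = -3 + (x*(a - x) - 5)/8 = -3 + (-5 + x*(a - x))/8 = -3 + (-5/8 + x*(a - x)/8) = -29/8 + x*(a - x)/8)
w = -41/8 (w = (-29/8 - 1/8*(-3)**2 + (1/8)*1*(-3)) + 0 = (-29/8 - 1/8*9 - 3/8) + 0 = (-29/8 - 9/8 - 3/8) + 0 = -41/8 + 0 = -41/8 ≈ -5.1250)
(-7 + w)*(-2) = (-7 - 41/8)*(-2) = -97/8*(-2) = 97/4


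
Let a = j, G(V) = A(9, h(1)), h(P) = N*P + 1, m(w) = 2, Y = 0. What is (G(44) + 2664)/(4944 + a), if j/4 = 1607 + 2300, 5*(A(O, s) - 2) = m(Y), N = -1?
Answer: 3333/25715 ≈ 0.12961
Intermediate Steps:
h(P) = 1 - P (h(P) = -P + 1 = 1 - P)
A(O, s) = 12/5 (A(O, s) = 2 + (1/5)*2 = 2 + 2/5 = 12/5)
G(V) = 12/5
j = 15628 (j = 4*(1607 + 2300) = 4*3907 = 15628)
a = 15628
(G(44) + 2664)/(4944 + a) = (12/5 + 2664)/(4944 + 15628) = (13332/5)/20572 = (13332/5)*(1/20572) = 3333/25715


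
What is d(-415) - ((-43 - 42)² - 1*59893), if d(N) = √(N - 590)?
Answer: 52668 + I*√1005 ≈ 52668.0 + 31.702*I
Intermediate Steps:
d(N) = √(-590 + N)
d(-415) - ((-43 - 42)² - 1*59893) = √(-590 - 415) - ((-43 - 42)² - 1*59893) = √(-1005) - ((-85)² - 59893) = I*√1005 - (7225 - 59893) = I*√1005 - 1*(-52668) = I*√1005 + 52668 = 52668 + I*√1005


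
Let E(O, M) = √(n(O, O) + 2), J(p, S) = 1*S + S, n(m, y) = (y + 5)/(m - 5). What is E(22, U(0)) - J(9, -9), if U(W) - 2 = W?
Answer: 18 + √1037/17 ≈ 19.894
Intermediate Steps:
n(m, y) = (5 + y)/(-5 + m)
U(W) = 2 + W
J(p, S) = 2*S (J(p, S) = S + S = 2*S)
E(O, M) = √(2 + (5 + O)/(-5 + O)) (E(O, M) = √((5 + O)/(-5 + O) + 2) = √(2 + (5 + O)/(-5 + O)))
E(22, U(0)) - J(9, -9) = √((-5 + 3*22)/(-5 + 22)) - 2*(-9) = √((-5 + 66)/17) - 1*(-18) = √((1/17)*61) + 18 = √(61/17) + 18 = √1037/17 + 18 = 18 + √1037/17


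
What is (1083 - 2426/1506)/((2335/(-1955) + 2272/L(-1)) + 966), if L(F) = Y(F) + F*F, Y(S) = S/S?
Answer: 318385826/618525495 ≈ 0.51475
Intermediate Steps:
Y(S) = 1
L(F) = 1 + F² (L(F) = 1 + F*F = 1 + F²)
(1083 - 2426/1506)/((2335/(-1955) + 2272/L(-1)) + 966) = (1083 - 2426/1506)/((2335/(-1955) + 2272/(1 + (-1)²)) + 966) = (1083 - 2426*1/1506)/((2335*(-1/1955) + 2272/(1 + 1)) + 966) = (1083 - 1213/753)/((-467/391 + 2272/2) + 966) = 814286/(753*((-467/391 + 2272*(½)) + 966)) = 814286/(753*((-467/391 + 1136) + 966)) = 814286/(753*(443709/391 + 966)) = 814286/(753*(821415/391)) = (814286/753)*(391/821415) = 318385826/618525495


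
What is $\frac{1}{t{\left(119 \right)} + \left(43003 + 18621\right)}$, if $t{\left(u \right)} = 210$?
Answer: $\frac{1}{61834} \approx 1.6172 \cdot 10^{-5}$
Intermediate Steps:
$\frac{1}{t{\left(119 \right)} + \left(43003 + 18621\right)} = \frac{1}{210 + \left(43003 + 18621\right)} = \frac{1}{210 + 61624} = \frac{1}{61834}$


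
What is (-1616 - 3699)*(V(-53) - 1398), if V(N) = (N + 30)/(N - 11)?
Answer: 475421435/64 ≈ 7.4285e+6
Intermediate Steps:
V(N) = (30 + N)/(-11 + N)
(-1616 - 3699)*(V(-53) - 1398) = (-1616 - 3699)*((30 - 53)/(-11 - 53) - 1398) = -5315*(-23/(-64) - 1398) = -5315*(-1/64*(-23) - 1398) = -5315*(23/64 - 1398) = -5315*(-89449/64) = 475421435/64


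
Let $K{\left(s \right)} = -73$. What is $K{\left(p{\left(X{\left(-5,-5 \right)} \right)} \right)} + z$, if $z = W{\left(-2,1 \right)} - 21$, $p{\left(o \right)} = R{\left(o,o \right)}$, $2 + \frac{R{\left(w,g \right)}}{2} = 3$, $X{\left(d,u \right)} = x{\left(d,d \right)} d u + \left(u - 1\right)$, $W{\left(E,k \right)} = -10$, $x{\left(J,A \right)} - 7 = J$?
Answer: $-104$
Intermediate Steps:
$x{\left(J,A \right)} = 7 + J$
$X{\left(d,u \right)} = -1 + u + d u \left(7 + d\right)$ ($X{\left(d,u \right)} = \left(7 + d\right) d u + \left(u - 1\right) = d \left(7 + d\right) u + \left(u - 1\right) = d u \left(7 + d\right) + \left(-1 + u\right) = -1 + u + d u \left(7 + d\right)$)
$R{\left(w,g \right)} = 2$ ($R{\left(w,g \right)} = -4 + 2 \cdot 3 = -4 + 6 = 2$)
$p{\left(o \right)} = 2$
$z = -31$ ($z = -10 - 21 = -31$)
$K{\left(p{\left(X{\left(-5,-5 \right)} \right)} \right)} + z = -73 - 31 = -104$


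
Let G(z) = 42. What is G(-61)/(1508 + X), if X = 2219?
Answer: 42/3727 ≈ 0.011269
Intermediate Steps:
G(-61)/(1508 + X) = 42/(1508 + 2219) = 42/3727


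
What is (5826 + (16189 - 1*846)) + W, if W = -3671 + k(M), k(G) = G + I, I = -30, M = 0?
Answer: 17468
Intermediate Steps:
k(G) = -30 + G (k(G) = G - 30 = -30 + G)
W = -3701 (W = -3671 + (-30 + 0) = -3671 - 30 = -3701)
(5826 + (16189 - 1*846)) + W = (5826 + (16189 - 1*846)) - 3701 = (5826 + (16189 - 846)) - 3701 = (5826 + 15343) - 3701 = 21169 - 3701 = 17468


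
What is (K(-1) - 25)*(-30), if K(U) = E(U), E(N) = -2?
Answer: 810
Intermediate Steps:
K(U) = -2
(K(-1) - 25)*(-30) = (-2 - 25)*(-30) = -27*(-30) = 810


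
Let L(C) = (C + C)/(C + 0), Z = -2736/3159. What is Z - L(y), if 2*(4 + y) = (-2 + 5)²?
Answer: -1006/351 ≈ -2.8661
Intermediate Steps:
Z = -304/351 (Z = -2736*1/3159 = -304/351 ≈ -0.86610)
y = ½ (y = -4 + (-2 + 5)²/2 = -4 + (½)*3² = -4 + (½)*9 = -4 + 9/2 = ½ ≈ 0.50000)
L(C) = 2 (L(C) = (2*C)/C = 2)
Z - L(y) = -304/351 - 1*2 = -304/351 - 2 = -1006/351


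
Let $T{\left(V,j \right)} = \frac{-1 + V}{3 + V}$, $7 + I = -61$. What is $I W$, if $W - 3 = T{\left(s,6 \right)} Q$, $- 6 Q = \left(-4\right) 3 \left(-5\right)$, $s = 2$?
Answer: $-68$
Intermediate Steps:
$I = -68$ ($I = -7 - 61 = -68$)
$T{\left(V,j \right)} = \frac{-1 + V}{3 + V}$
$Q = -10$ ($Q = - \frac{\left(-4\right) 3 \left(-5\right)}{6} = - \frac{\left(-12\right) \left(-5\right)}{6} = \left(- \frac{1}{6}\right) 60 = -10$)
$W = 1$ ($W = 3 + \frac{-1 + 2}{3 + 2} \left(-10\right) = 3 + \frac{1}{5} \cdot 1 \left(-10\right) = 3 + \frac{1}{5} \left(-10\right) = 3 - 2 = 1$)
$I W = \left(-68\right) 1 = -68$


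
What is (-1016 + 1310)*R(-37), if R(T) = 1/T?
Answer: -294/37 ≈ -7.9459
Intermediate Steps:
(-1016 + 1310)*R(-37) = (-1016 + 1310)/(-37) = 294*(-1/37) = -294/37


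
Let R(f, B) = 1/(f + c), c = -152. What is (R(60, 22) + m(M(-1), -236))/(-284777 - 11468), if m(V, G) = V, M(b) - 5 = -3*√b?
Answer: -459/27254540 + 3*I/296245 ≈ -1.6841e-5 + 1.0127e-5*I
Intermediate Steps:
M(b) = 5 - 3*√b
R(f, B) = 1/(-152 + f) (R(f, B) = 1/(f - 152) = 1/(-152 + f))
(R(60, 22) + m(M(-1), -236))/(-284777 - 11468) = (1/(-152 + 60) + (5 - 3*I))/(-284777 - 11468) = (1/(-92) + (5 - 3*I))/(-296245) = (-1/92 + (5 - 3*I))*(-1/296245) = (459/92 - 3*I)*(-1/296245) = -459/27254540 + 3*I/296245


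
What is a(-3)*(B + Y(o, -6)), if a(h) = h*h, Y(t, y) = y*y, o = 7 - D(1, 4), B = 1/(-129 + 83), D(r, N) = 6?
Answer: 14895/46 ≈ 323.80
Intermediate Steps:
B = -1/46 (B = 1/(-46) = -1/46 ≈ -0.021739)
o = 1 (o = 7 - 1*6 = 7 - 6 = 1)
Y(t, y) = y**2
a(h) = h**2
a(-3)*(B + Y(o, -6)) = (-3)**2*(-1/46 + (-6)**2) = 9*(-1/46 + 36) = 9*(1655/46) = 14895/46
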